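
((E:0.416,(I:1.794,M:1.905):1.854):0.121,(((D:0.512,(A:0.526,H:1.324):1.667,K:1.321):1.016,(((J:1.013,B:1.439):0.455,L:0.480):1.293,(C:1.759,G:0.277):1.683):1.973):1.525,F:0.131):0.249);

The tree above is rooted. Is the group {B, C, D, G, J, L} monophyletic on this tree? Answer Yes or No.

No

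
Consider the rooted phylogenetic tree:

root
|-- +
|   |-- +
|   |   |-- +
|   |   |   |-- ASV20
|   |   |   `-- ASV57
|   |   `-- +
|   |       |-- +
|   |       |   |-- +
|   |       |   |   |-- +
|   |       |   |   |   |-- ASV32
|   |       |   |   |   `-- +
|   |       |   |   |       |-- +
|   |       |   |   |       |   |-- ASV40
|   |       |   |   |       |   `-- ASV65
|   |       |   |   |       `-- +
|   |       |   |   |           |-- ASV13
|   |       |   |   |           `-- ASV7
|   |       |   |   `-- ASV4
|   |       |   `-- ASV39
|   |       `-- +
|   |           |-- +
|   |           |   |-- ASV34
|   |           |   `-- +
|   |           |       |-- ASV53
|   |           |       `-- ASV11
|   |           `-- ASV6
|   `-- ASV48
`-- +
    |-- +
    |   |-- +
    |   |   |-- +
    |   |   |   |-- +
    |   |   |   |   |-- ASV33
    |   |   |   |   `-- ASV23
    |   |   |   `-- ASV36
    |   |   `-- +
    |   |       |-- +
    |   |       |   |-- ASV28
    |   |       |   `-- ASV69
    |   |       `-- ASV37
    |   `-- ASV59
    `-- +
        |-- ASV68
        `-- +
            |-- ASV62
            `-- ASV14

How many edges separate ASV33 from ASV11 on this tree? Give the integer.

13

The MRCA of ASV33 and ASV11 is the root of the tree.
From ASV33 up to that node: 6 branches. From ASV11 up to the same node: 7 branches. Total: 6 + 7 = 13.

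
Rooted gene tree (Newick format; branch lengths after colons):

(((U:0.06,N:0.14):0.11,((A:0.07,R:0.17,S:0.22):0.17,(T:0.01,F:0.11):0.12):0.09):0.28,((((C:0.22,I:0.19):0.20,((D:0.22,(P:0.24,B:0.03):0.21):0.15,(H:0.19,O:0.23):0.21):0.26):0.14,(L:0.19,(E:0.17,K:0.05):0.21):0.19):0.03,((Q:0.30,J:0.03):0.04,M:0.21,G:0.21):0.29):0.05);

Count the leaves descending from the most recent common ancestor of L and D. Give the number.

The MRCA of L and D is the node subtending (((C,I),((D,(P,B)),(H,O))),(L,(E,K))).
That clade contains 10 terminal taxa: B, C, D, E, H, I, K, L, O, P.

10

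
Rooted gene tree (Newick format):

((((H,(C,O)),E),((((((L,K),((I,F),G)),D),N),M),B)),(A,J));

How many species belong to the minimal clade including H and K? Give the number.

13

The MRCA of H and K is the node subtending (((H,(C,O)),E),((((((L,K),((I,F),G)),D),N),M),B)).
That clade contains 13 terminal taxa: B, C, D, E, F, G, H, I, K, L, M, N, O.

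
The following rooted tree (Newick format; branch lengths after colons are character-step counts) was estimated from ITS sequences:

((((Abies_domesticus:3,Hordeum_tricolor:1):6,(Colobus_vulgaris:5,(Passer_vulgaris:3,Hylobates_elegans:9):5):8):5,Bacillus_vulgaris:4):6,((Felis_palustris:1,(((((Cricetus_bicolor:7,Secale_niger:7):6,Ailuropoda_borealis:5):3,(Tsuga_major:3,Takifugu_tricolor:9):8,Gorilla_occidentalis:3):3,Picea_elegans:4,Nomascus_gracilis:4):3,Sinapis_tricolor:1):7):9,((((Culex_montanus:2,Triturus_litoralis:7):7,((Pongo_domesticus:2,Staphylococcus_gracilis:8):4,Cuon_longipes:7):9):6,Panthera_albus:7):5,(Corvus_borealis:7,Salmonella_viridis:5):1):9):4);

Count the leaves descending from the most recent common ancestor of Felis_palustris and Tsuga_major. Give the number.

The MRCA of Felis_palustris and Tsuga_major is the node subtending (Felis_palustris,(((((Cricetus_bicolor,Secale_niger),Ailuropoda_borealis),(Tsuga_major,Takifugu_tricolor),Gorilla_occidentalis),Picea_elegans,Nomascus_gracilis),Sinapis_tricolor)).
That clade contains 10 terminal taxa: Ailuropoda_borealis, Cricetus_bicolor, Felis_palustris, Gorilla_occidentalis, Nomascus_gracilis, Picea_elegans, Secale_niger, Sinapis_tricolor, Takifugu_tricolor, Tsuga_major.

10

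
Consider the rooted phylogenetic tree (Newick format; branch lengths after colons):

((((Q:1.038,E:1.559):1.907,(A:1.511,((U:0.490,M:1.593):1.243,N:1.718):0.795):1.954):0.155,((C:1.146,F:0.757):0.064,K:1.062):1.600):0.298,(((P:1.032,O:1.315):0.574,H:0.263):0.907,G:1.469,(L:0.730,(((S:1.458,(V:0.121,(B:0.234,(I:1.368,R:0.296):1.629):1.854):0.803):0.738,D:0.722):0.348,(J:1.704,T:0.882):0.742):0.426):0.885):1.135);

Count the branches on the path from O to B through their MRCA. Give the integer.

The MRCA of O and B is the node subtending (((P,O),H),G,(L,(((S,(V,(B,(I,R)))),D),(J,T)))).
From O up to that node: 3 branches. From B up to the same node: 7 branches. Total: 3 + 7 = 10.

10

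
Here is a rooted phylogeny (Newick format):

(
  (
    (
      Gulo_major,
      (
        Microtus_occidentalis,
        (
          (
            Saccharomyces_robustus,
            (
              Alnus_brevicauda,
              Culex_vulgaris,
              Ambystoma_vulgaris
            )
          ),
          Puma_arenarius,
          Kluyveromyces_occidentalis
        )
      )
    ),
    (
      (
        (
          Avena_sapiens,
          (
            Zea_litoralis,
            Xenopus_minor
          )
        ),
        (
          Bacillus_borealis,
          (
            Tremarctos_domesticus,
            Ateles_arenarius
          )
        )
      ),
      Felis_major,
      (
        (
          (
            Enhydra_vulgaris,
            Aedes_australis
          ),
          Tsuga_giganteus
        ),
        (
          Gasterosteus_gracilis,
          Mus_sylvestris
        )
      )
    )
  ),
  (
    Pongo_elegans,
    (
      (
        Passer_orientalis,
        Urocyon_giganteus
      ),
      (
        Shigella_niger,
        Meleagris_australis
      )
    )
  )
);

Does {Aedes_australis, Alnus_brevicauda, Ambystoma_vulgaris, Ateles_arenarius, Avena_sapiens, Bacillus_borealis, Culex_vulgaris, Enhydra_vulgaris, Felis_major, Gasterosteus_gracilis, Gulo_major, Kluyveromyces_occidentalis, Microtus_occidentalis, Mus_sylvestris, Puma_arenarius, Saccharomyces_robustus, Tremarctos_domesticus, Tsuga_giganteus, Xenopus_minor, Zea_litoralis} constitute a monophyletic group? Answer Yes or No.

Yes

The most recent common ancestor of these taxa subtends ((Gulo_major,(Microtus_occidentalis,((Saccharomyces_robustus,(Alnus_brevicauda,Culex_vulgaris,Ambystoma_vulgaris)),Puma_arenarius,Kluyveromyces_occidentalis))),(((Avena_sapiens,(Zea_litoralis,Xenopus_minor)),(Bacillus_borealis,(Tremarctos_domesticus,Ateles_arenarius))),Felis_major,(((Enhydra_vulgaris,Aedes_australis),Tsuga_giganteus),(Gasterosteus_gracilis,Mus_sylvestris)))).
That clade has exactly 20 tips — every listed taxon and nothing else — so the group is monophyletic.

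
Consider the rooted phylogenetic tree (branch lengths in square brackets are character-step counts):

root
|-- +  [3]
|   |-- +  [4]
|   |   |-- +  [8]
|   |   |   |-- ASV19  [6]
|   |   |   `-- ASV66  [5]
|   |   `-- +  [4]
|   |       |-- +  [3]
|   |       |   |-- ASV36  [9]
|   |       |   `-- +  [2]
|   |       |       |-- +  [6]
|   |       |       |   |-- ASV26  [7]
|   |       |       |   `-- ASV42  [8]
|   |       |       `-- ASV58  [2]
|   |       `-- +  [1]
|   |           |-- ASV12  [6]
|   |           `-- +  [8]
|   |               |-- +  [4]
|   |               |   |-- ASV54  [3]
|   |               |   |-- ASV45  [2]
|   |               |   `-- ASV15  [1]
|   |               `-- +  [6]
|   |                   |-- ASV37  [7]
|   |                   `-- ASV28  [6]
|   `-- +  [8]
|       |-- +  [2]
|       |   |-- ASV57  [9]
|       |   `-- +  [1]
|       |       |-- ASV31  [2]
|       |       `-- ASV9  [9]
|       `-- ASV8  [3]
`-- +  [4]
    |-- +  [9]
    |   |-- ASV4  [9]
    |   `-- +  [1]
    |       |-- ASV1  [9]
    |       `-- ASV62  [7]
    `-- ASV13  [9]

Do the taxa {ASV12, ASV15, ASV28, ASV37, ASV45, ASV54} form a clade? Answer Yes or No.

The most recent common ancestor of these taxa subtends (ASV12,((ASV54,ASV45,ASV15),(ASV37,ASV28))).
That clade has exactly 6 tips — every listed taxon and nothing else — so the group is monophyletic.

Yes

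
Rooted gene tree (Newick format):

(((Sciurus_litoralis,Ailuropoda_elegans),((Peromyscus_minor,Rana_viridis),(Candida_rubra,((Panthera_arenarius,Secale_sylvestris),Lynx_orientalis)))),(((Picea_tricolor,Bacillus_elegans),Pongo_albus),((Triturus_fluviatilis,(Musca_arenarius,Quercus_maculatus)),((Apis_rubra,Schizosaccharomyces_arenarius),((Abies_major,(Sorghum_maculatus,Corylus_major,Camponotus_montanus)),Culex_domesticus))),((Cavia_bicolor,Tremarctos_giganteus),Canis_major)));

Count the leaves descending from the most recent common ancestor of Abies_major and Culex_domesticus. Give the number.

5

The MRCA of Abies_major and Culex_domesticus is the node subtending ((Abies_major,(Sorghum_maculatus,Corylus_major,Camponotus_montanus)),Culex_domesticus).
That clade contains 5 terminal taxa: Abies_major, Camponotus_montanus, Corylus_major, Culex_domesticus, Sorghum_maculatus.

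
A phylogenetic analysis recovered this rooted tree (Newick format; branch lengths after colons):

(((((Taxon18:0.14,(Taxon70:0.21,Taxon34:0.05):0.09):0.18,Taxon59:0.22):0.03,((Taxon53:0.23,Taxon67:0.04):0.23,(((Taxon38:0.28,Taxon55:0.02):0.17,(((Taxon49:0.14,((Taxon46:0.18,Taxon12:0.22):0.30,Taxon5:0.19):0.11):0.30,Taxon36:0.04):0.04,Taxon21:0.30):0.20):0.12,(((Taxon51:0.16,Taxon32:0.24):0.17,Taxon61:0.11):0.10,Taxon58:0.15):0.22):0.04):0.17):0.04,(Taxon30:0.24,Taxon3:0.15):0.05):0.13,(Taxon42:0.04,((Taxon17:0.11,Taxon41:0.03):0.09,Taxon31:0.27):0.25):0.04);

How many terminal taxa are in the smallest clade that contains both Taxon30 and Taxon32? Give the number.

20

The MRCA of Taxon30 and Taxon32 is the node subtending ((((Taxon18,(Taxon70,Taxon34)),Taxon59),((Taxon53,Taxon67),(((Taxon38,Taxon55),(((Taxon49,((Taxon46,Taxon12),Taxon5)),Taxon36),Taxon21)),(((Taxon51,Taxon32),Taxon61),Taxon58)))),(Taxon30,Taxon3)).
That clade contains 20 terminal taxa: Taxon12, Taxon18, Taxon21, Taxon3, Taxon30, Taxon32, Taxon34, Taxon36, Taxon38, Taxon46, Taxon49, Taxon5, Taxon51, Taxon53, Taxon55, Taxon58, Taxon59, Taxon61, Taxon67, Taxon70.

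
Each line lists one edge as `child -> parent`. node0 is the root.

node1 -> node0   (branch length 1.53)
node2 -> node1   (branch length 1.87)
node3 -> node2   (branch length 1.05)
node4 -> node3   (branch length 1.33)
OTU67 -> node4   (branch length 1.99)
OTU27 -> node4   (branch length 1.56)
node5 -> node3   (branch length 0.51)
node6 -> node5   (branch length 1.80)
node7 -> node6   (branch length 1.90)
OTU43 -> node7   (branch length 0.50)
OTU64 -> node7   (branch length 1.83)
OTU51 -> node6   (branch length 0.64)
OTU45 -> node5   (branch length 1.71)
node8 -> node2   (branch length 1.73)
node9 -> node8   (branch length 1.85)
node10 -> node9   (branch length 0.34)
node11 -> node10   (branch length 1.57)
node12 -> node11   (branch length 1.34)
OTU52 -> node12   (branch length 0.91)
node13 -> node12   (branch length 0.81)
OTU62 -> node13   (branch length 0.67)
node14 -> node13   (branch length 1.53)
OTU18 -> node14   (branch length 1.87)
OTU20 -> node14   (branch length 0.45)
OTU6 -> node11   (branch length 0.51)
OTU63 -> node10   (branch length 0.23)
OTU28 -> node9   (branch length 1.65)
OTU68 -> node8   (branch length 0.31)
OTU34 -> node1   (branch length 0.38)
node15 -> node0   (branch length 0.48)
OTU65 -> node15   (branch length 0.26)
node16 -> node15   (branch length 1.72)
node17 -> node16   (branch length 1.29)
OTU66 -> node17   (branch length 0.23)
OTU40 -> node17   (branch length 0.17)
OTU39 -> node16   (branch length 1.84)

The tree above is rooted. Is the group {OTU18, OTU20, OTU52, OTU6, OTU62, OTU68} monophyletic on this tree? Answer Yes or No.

No

The MRCA of the listed taxa subtends (((((OTU52,(OTU62,(OTU18,OTU20))),OTU6),OTU63),OTU28),OTU68).
That clade also contains OTU28, OTU63, which are not in the proposed group, so the group is not monophyletic.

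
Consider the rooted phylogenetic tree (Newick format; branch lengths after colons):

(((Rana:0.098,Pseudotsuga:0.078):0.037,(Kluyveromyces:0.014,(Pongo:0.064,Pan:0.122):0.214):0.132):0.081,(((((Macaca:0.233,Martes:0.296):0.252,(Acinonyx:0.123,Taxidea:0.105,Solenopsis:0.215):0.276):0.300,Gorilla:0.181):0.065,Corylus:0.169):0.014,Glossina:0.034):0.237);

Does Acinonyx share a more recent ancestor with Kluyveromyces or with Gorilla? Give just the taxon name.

Gorilla

The MRCA of Acinonyx and Gorilla subtends (((Macaca,Martes),(Acinonyx,Taxidea,Solenopsis)),Gorilla) (6 taxa).
The MRCA of Acinonyx and Kluyveromyces is the root, subtending the entire tree (13 taxa).
The first is nested inside the second, so Acinonyx shares a more recent common ancestor with Gorilla.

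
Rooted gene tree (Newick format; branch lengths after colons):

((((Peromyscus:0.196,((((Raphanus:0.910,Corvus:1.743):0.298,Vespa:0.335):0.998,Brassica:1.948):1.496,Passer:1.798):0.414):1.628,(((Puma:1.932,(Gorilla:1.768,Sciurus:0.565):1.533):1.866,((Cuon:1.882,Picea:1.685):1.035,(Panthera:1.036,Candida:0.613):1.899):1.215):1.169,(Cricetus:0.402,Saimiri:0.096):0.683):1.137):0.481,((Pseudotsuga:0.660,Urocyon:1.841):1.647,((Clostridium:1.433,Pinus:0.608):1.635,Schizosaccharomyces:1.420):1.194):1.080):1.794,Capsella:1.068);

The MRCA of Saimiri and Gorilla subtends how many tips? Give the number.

The MRCA of Saimiri and Gorilla is the node subtending (((Puma,(Gorilla,Sciurus)),((Cuon,Picea),(Panthera,Candida))),(Cricetus,Saimiri)).
That clade contains 9 terminal taxa: Candida, Cricetus, Cuon, Gorilla, Panthera, Picea, Puma, Saimiri, Sciurus.

9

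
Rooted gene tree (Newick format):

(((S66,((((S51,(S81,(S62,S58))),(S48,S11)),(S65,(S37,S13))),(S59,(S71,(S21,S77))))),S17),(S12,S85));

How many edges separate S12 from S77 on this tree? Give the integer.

9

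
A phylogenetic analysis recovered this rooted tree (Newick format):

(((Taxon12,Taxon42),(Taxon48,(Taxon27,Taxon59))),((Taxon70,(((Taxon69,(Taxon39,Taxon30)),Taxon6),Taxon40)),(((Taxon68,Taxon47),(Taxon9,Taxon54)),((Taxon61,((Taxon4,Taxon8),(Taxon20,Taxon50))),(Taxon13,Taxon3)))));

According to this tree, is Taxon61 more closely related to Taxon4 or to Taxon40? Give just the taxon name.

Taxon4

The MRCA of Taxon61 and Taxon4 subtends (Taxon61,((Taxon4,Taxon8),(Taxon20,Taxon50))) (5 taxa).
The MRCA of Taxon61 and Taxon40 subtends ((Taxon70,(((Taxon69,(Taxon39,Taxon30)),Taxon6),Taxon40)),(((Taxon68,Taxon47),(Taxon9,Taxon54)),((Taxon61,((Taxon4,Taxon8),(Taxon20,Taxon50))),(Taxon13,Taxon3)))) (17 taxa).
The first is nested inside the second, so Taxon61 shares a more recent common ancestor with Taxon4.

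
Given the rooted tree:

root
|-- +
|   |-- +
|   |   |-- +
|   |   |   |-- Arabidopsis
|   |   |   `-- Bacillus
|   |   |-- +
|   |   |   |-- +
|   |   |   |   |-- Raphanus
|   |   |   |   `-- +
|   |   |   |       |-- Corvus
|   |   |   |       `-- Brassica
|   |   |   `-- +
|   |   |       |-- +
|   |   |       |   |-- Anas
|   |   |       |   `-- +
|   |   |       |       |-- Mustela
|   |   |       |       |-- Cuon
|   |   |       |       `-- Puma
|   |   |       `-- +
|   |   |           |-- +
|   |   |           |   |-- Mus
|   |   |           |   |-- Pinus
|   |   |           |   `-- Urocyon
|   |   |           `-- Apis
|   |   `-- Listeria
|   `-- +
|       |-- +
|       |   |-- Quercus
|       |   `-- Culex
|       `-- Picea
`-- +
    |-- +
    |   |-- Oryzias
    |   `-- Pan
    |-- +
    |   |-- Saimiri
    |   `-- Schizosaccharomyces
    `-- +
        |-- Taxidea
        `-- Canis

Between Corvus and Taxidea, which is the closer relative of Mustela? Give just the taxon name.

Corvus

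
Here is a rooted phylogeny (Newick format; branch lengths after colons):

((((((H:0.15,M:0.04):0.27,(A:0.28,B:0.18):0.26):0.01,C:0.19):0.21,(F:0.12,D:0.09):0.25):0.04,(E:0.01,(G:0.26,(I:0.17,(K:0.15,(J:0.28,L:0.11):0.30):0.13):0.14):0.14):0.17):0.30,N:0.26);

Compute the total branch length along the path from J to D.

1.54

The path runs J → … → MRCA → … → D; the MRCA is the node subtending (((((H,M),(A,B)),C),(F,D)),(E,(G,(I,(K,(J,L)))))).
Branch lengths along that path: 0.28 + 0.30 + 0.13 + 0.14 + 0.14 + 0.17 + 0.04 + 0.25 + 0.09 = 1.54.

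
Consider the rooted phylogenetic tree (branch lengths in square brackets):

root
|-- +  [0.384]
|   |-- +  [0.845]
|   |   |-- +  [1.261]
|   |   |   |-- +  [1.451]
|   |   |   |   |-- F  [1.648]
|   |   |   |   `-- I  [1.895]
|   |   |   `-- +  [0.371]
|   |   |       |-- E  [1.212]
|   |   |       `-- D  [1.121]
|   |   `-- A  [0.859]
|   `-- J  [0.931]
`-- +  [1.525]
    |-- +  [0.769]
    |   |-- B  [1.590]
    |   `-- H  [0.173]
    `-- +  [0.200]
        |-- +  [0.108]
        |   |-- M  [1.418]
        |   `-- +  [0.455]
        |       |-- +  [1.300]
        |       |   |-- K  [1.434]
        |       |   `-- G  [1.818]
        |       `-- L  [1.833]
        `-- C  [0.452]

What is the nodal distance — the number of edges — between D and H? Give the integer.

8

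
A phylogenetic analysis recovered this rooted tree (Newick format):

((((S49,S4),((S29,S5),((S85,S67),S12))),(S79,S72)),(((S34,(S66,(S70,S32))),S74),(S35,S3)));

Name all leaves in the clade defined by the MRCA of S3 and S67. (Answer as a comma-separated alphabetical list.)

Tracing S3: it sits inside (S35,S3).
Tracing S67: it sits inside (S85,S67).
The smallest clade enclosing both is the whole tree (their MRCA is the root), so the answer is all 16 tips in alphabetical order.

S12, S29, S3, S32, S34, S35, S4, S49, S5, S66, S67, S70, S72, S74, S79, S85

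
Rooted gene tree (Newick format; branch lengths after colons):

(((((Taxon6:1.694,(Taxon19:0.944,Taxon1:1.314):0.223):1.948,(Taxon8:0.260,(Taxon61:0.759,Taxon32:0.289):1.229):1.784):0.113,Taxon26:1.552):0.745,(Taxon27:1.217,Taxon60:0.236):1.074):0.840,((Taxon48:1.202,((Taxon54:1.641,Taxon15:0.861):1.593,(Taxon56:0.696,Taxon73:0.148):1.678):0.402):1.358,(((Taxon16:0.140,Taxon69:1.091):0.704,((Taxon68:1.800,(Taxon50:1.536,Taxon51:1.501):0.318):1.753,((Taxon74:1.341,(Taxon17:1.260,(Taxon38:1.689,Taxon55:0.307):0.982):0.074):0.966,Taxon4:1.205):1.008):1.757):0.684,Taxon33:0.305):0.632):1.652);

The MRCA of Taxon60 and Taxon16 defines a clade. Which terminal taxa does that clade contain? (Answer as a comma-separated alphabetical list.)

Tracing Taxon60: it sits inside (Taxon27,Taxon60).
Tracing Taxon16: it sits inside (Taxon16,Taxon69).
The smallest clade enclosing both is the whole tree (their MRCA is the root), so the answer is all 25 tips in alphabetical order.

Taxon1, Taxon15, Taxon16, Taxon17, Taxon19, Taxon26, Taxon27, Taxon32, Taxon33, Taxon38, Taxon4, Taxon48, Taxon50, Taxon51, Taxon54, Taxon55, Taxon56, Taxon6, Taxon60, Taxon61, Taxon68, Taxon69, Taxon73, Taxon74, Taxon8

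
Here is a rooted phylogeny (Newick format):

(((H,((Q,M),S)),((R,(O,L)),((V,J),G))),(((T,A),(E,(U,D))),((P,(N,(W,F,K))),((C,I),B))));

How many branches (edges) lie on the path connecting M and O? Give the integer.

8

The MRCA of M and O is the node subtending ((H,((Q,M),S)),((R,(O,L)),((V,J),G))).
From M up to that node: 4 branches. From O up to the same node: 4 branches. Total: 4 + 4 = 8.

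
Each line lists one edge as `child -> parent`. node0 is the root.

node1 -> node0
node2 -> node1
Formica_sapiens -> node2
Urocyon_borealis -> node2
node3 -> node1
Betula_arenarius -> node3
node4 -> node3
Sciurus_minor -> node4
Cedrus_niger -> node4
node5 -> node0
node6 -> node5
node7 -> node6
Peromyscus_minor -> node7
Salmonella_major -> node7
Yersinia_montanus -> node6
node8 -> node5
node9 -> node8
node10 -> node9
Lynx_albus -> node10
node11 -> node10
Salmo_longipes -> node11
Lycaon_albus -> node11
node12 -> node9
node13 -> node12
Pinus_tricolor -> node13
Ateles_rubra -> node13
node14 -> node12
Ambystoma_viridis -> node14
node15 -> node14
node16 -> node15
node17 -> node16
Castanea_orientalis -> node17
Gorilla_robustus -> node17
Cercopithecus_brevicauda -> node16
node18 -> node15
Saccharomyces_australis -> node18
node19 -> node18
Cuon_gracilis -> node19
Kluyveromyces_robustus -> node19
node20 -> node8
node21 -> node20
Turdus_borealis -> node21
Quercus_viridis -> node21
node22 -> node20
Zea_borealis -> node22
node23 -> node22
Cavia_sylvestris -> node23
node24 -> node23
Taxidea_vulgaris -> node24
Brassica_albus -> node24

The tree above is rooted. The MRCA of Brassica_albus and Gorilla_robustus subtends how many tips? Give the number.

18

The MRCA of Brassica_albus and Gorilla_robustus is the node subtending (((Lynx_albus,(Salmo_longipes,Lycaon_albus)),((Pinus_tricolor,Ateles_rubra),(Ambystoma_viridis,(((Castanea_orientalis,Gorilla_robustus),Cercopithecus_brevicauda),(Saccharomyces_australis,(Cuon_gracilis,Kluyveromyces_robustus)))))),((Turdus_borealis,Quercus_viridis),(Zea_borealis,(Cavia_sylvestris,(Taxidea_vulgaris,Brassica_albus))))).
That clade contains 18 terminal taxa: Ambystoma_viridis, Ateles_rubra, Brassica_albus, Castanea_orientalis, Cavia_sylvestris, Cercopithecus_brevicauda, Cuon_gracilis, Gorilla_robustus, Kluyveromyces_robustus, Lycaon_albus, Lynx_albus, Pinus_tricolor, Quercus_viridis, Saccharomyces_australis, Salmo_longipes, Taxidea_vulgaris, Turdus_borealis, Zea_borealis.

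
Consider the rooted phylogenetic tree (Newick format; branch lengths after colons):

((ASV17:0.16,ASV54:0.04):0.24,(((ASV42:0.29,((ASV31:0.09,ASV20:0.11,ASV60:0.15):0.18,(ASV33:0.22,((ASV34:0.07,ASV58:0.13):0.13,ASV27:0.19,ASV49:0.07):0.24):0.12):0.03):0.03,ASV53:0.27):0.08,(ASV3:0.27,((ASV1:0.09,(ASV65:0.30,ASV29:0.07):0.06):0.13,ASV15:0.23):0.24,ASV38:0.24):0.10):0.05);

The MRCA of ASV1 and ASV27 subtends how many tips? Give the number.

16

The MRCA of ASV1 and ASV27 is the node subtending (((ASV42,((ASV31,ASV20,ASV60),(ASV33,((ASV34,ASV58),ASV27,ASV49)))),ASV53),(ASV3,((ASV1,(ASV65,ASV29)),ASV15),ASV38)).
That clade contains 16 terminal taxa: ASV1, ASV15, ASV20, ASV27, ASV29, ASV3, ASV31, ASV33, ASV34, ASV38, ASV42, ASV49, ASV53, ASV58, ASV60, ASV65.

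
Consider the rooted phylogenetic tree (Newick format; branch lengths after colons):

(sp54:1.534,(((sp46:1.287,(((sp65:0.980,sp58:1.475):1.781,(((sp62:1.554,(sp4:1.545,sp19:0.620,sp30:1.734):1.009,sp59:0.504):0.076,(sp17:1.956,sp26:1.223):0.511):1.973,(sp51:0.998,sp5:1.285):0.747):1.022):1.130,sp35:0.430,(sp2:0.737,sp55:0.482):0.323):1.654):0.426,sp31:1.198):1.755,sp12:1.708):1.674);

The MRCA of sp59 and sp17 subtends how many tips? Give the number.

7

The MRCA of sp59 and sp17 is the node subtending ((sp62,(sp4,sp19,sp30),sp59),(sp17,sp26)).
That clade contains 7 terminal taxa: sp17, sp19, sp26, sp30, sp4, sp59, sp62.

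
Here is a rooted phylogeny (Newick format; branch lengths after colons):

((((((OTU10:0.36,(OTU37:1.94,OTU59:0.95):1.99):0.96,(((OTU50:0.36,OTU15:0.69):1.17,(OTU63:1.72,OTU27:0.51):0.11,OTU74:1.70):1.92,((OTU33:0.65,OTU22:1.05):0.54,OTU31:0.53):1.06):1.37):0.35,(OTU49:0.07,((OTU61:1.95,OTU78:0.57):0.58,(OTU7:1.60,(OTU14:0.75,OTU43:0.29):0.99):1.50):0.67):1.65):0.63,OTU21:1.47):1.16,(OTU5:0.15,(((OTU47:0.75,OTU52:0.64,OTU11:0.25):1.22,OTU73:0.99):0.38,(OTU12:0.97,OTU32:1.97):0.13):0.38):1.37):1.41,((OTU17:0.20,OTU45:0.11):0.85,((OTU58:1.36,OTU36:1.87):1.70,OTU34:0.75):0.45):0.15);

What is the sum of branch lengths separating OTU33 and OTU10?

The path runs OTU33 → … → MRCA → … → OTU10; the MRCA is the node subtending ((OTU10,(OTU37,OTU59)),(((OTU50,OTU15),(OTU63,OTU27),OTU74),((OTU33,OTU22),OTU31))).
Branch lengths along that path: 0.65 + 0.54 + 1.06 + 1.37 + 0.96 + 0.36 = 4.94.

4.94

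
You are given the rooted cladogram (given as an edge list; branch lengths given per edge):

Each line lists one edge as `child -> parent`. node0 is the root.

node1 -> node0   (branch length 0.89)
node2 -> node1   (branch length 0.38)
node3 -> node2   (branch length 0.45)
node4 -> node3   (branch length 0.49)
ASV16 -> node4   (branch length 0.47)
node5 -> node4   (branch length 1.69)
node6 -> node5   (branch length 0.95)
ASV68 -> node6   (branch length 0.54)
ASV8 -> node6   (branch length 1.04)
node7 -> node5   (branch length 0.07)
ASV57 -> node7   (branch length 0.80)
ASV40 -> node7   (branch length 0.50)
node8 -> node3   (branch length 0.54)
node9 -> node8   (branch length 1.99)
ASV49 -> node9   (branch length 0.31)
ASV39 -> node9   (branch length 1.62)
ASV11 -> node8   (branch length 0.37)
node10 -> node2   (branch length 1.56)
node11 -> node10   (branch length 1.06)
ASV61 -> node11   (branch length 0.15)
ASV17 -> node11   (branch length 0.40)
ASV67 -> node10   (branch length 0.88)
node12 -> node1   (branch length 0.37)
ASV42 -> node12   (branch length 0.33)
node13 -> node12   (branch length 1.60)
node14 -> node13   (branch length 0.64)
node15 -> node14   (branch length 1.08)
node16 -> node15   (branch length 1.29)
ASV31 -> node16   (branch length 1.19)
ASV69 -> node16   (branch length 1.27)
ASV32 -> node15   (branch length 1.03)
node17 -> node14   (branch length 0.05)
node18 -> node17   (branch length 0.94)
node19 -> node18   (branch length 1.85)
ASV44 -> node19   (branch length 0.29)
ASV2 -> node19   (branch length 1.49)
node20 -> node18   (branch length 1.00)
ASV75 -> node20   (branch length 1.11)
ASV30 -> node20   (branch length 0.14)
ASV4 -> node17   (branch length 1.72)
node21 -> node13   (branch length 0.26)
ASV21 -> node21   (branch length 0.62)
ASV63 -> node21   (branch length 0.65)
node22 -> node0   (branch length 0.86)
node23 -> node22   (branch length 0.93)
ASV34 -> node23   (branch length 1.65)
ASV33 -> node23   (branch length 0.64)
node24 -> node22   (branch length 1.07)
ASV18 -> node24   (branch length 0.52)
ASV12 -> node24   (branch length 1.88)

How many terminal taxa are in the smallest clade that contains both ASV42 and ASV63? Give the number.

11

The MRCA of ASV42 and ASV63 is the node subtending (ASV42,((((ASV31,ASV69),ASV32),(((ASV44,ASV2),(ASV75,ASV30)),ASV4)),(ASV21,ASV63))).
That clade contains 11 terminal taxa: ASV2, ASV21, ASV30, ASV31, ASV32, ASV4, ASV42, ASV44, ASV63, ASV69, ASV75.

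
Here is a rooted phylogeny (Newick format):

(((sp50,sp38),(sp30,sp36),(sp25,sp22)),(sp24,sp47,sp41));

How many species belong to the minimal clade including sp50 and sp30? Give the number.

The MRCA of sp50 and sp30 is the node subtending ((sp50,sp38),(sp30,sp36),(sp25,sp22)).
That clade contains 6 terminal taxa: sp22, sp25, sp30, sp36, sp38, sp50.

6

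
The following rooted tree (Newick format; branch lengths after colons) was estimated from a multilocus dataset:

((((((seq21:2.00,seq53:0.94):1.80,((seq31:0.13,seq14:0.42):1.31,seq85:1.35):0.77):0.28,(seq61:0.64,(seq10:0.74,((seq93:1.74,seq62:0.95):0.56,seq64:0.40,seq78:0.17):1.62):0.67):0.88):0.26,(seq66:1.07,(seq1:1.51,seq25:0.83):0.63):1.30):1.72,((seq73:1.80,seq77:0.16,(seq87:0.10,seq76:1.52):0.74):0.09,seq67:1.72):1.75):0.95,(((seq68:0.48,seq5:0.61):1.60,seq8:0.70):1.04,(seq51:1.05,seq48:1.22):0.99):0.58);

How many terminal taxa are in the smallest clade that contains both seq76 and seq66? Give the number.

19

The MRCA of seq76 and seq66 is the node subtending (((((seq21,seq53),((seq31,seq14),seq85)),(seq61,(seq10,((seq93,seq62),seq64,seq78)))),(seq66,(seq1,seq25))),((seq73,seq77,(seq87,seq76)),seq67)).
That clade contains 19 terminal taxa: seq1, seq10, seq14, seq21, seq25, seq31, seq53, seq61, seq62, seq64, seq66, seq67, seq73, seq76, seq77, seq78, seq85, seq87, seq93.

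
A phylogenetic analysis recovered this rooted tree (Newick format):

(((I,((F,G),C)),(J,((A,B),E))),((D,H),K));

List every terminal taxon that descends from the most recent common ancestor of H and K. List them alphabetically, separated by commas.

Tracing H: it sits inside (D,H).
Tracing K: it sits inside ((D,H),K).
The smallest clade enclosing both is ((D,H),K); the answer is its 3 terminal taxa in alphabetical order.

D, H, K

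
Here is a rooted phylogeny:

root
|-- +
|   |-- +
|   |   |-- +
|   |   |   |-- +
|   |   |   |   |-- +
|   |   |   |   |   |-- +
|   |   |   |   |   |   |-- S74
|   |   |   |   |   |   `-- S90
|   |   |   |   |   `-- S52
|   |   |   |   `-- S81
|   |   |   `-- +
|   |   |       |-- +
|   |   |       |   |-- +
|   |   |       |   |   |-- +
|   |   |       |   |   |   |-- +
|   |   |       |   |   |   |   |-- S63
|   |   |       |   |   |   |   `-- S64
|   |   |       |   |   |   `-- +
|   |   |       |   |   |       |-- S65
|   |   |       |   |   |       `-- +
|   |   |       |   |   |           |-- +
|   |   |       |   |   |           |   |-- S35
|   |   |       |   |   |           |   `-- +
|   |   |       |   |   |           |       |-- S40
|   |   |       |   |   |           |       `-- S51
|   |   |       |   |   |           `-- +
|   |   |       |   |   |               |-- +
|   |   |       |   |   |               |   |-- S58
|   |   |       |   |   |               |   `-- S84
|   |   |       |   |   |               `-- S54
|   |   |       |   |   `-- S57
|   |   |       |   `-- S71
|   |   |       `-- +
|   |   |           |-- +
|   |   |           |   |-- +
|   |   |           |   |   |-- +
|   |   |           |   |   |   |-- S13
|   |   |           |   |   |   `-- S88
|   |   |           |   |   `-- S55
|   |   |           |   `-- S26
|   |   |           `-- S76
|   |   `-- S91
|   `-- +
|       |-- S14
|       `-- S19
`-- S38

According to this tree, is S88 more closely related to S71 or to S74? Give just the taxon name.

S71

The MRCA of S88 and S71 subtends (((((S63,S64),(S65,((S35,(S40,S51)),((S58,S84),S54)))),S57),S71),((((S13,S88),S55),S26),S76)) (16 taxa).
The MRCA of S88 and S74 subtends ((((S74,S90),S52),S81),(((((S63,S64),(S65,((S35,(S40,S51)),((S58,S84),S54)))),S57),S71),((((S13,S88),S55),S26),S76))) (20 taxa).
The first is nested inside the second, so S88 shares a more recent common ancestor with S71.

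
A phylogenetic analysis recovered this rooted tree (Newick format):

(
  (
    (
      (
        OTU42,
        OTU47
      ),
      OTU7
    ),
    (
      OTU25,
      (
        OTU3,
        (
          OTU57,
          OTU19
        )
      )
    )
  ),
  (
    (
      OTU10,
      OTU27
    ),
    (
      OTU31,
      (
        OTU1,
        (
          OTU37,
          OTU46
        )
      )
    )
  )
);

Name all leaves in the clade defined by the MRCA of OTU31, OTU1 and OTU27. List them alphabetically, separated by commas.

Tracing OTU31: it sits inside (OTU31,(OTU1,(OTU37,OTU46))).
Tracing OTU1: it sits inside (OTU1,(OTU37,OTU46)).
Tracing OTU27: it sits inside (OTU10,OTU27).
The smallest clade enclosing all 3 is ((OTU10,OTU27),(OTU31,(OTU1,(OTU37,OTU46)))); the answer is its 6 terminal taxa in alphabetical order.

OTU1, OTU10, OTU27, OTU31, OTU37, OTU46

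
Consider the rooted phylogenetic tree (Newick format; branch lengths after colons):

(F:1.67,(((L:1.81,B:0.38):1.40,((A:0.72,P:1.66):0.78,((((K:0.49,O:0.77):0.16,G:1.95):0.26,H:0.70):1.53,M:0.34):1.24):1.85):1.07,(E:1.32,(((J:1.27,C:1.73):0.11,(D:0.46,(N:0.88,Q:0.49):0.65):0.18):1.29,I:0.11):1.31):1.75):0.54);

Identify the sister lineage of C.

C attaches to the tree at the node subtending (J,C).
The other lineage descending from that same node — the sister group — is the single tip J.

J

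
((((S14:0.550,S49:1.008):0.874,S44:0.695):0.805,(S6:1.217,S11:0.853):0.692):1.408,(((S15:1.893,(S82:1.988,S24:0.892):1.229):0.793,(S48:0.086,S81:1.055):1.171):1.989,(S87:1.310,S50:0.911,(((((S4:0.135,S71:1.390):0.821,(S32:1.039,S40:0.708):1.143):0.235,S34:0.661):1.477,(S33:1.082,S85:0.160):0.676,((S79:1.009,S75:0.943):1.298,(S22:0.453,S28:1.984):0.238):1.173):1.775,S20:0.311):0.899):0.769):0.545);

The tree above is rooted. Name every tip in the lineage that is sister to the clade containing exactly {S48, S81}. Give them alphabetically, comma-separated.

S15, S24, S82

The clade containing exactly {S48, S81} attaches to the tree at the node subtending ((S15,(S82,S24)),(S48,S81)).
The other lineage descending from that same node — the sister group — is (S15,(S82,S24)); its 3 tips in alphabetical order are the answer.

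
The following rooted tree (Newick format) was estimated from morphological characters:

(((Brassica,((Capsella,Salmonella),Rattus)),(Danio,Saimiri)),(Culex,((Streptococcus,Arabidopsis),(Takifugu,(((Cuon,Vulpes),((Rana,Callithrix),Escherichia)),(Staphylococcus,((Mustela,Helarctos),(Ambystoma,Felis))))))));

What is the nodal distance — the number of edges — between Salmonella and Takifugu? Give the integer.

9

The MRCA of Salmonella and Takifugu is the root of the tree.
From Salmonella up to that node: 5 branches. From Takifugu up to the same node: 4 branches. Total: 5 + 4 = 9.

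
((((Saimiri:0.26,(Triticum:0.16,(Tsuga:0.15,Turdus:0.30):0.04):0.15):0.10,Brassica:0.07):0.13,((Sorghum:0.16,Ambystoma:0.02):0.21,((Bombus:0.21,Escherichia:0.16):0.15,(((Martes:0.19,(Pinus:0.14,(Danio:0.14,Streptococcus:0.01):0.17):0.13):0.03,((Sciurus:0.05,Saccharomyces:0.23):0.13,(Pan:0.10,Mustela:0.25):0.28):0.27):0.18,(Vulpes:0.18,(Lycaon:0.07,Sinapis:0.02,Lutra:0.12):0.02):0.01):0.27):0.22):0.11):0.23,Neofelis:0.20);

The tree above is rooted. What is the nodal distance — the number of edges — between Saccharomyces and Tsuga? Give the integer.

12

The MRCA of Saccharomyces and Tsuga is the node subtending (((Saimiri,(Triticum,(Tsuga,Turdus))),Brassica),((Sorghum,Ambystoma),((Bombus,Escherichia),(((Martes,(Pinus,(Danio,Streptococcus))),((Sciurus,Saccharomyces),(Pan,Mustela))),(Vulpes,(Lycaon,Sinapis,Lutra)))))).
From Saccharomyces up to that node: 7 branches. From Tsuga up to the same node: 5 branches. Total: 7 + 5 = 12.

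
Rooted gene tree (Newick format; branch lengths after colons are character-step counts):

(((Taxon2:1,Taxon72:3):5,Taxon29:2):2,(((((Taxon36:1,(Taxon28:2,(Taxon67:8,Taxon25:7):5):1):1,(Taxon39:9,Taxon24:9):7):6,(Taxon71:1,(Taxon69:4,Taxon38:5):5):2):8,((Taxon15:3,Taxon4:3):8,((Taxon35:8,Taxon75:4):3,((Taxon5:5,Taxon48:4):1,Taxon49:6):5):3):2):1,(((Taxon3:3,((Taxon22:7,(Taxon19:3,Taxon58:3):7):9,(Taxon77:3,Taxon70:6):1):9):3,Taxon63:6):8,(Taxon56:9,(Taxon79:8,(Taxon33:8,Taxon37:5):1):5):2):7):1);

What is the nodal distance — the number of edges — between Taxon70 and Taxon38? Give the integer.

11

The MRCA of Taxon70 and Taxon38 is the node subtending (((((Taxon36,(Taxon28,(Taxon67,Taxon25))),(Taxon39,Taxon24)),(Taxon71,(Taxon69,Taxon38))),((Taxon15,Taxon4),((Taxon35,Taxon75),((Taxon5,Taxon48),Taxon49)))),(((Taxon3,((Taxon22,(Taxon19,Taxon58)),(Taxon77,Taxon70))),Taxon63),(Taxon56,(Taxon79,(Taxon33,Taxon37))))).
From Taxon70 up to that node: 6 branches. From Taxon38 up to the same node: 5 branches. Total: 6 + 5 = 11.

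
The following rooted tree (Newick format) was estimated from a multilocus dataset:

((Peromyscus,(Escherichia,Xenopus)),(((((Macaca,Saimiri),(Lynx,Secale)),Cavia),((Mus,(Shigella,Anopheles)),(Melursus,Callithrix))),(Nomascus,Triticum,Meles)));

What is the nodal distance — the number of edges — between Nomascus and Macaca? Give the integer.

The MRCA of Nomascus and Macaca is the node subtending (((((Macaca,Saimiri),(Lynx,Secale)),Cavia),((Mus,(Shigella,Anopheles)),(Melursus,Callithrix))),(Nomascus,Triticum,Meles)).
From Nomascus up to that node: 2 branches. From Macaca up to the same node: 5 branches. Total: 2 + 5 = 7.

7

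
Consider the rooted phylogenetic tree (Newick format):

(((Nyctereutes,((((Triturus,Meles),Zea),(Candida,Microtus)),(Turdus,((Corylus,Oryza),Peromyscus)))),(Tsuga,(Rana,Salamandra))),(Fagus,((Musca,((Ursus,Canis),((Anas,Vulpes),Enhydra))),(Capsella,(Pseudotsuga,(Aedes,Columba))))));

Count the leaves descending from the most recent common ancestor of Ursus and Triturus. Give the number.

24

The MRCA of Ursus and Triturus is the root, so the clade is the entire tree.
That clade contains 24 terminal taxa: Aedes, Anas, Candida, Canis, Capsella, Columba, Corylus, Enhydra, Fagus, Meles, Microtus, Musca, Nyctereutes, Oryza, Peromyscus, Pseudotsuga, Rana, Salamandra, Triturus, Tsuga, Turdus, Ursus, Vulpes, Zea.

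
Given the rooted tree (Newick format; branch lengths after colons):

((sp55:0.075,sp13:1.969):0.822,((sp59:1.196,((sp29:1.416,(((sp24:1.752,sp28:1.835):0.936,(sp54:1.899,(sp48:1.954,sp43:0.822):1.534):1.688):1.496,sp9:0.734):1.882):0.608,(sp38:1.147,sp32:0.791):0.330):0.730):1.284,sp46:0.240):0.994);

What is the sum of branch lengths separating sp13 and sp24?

The path runs sp13 → … → MRCA → … → sp24; the MRCA is the root of the tree.
Branch lengths along that path: 1.969 + 0.822 + 0.994 + 1.284 + 0.730 + 0.608 + 1.882 + 1.496 + 0.936 + 1.752 = 12.473.

12.473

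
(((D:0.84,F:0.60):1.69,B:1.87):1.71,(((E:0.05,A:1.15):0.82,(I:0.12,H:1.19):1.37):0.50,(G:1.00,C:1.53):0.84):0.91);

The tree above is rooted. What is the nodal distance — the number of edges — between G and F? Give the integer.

The MRCA of G and F is the root of the tree.
From G up to that node: 3 branches. From F up to the same node: 3 branches. Total: 3 + 3 = 6.

6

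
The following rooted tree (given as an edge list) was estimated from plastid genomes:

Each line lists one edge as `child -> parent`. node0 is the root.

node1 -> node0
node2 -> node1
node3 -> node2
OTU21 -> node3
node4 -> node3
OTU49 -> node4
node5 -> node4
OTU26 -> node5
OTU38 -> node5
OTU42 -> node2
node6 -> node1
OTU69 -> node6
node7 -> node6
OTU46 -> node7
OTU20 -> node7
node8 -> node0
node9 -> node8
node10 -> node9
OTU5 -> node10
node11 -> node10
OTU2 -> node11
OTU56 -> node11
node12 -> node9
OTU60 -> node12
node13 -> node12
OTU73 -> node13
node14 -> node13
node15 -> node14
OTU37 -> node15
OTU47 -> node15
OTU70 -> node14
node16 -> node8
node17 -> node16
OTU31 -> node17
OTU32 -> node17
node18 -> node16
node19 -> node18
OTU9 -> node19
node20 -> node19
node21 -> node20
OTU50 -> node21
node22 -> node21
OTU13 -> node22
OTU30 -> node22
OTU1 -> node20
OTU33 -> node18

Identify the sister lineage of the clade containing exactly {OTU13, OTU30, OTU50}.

The clade containing exactly {OTU13, OTU30, OTU50} attaches to the tree at the node subtending ((OTU50,(OTU13,OTU30)),OTU1).
The other lineage descending from that same node — the sister group — is the single tip OTU1.

OTU1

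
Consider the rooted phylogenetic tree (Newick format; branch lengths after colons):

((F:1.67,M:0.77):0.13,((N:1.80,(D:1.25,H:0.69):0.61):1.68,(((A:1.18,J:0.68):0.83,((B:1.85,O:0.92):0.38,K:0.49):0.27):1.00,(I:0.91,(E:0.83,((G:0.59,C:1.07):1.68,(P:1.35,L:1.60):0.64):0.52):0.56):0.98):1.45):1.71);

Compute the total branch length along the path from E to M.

The path runs E → … → MRCA → … → M; the MRCA is the root of the tree.
Branch lengths along that path: 0.83 + 0.56 + 0.98 + 1.45 + 1.71 + 0.13 + 0.77 = 6.43.

6.43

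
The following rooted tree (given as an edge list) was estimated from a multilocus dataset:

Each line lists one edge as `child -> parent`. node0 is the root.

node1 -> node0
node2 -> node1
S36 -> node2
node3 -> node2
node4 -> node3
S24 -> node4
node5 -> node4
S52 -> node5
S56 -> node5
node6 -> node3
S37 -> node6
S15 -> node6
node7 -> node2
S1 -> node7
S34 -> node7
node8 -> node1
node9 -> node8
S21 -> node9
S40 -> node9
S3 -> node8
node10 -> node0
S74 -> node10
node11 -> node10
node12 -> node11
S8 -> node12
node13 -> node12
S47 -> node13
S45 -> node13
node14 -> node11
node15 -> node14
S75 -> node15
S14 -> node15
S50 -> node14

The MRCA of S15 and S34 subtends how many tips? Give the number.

The MRCA of S15 and S34 is the node subtending (S36,((S24,(S52,S56)),(S37,S15)),(S1,S34)).
That clade contains 8 terminal taxa: S1, S15, S24, S34, S36, S37, S52, S56.

8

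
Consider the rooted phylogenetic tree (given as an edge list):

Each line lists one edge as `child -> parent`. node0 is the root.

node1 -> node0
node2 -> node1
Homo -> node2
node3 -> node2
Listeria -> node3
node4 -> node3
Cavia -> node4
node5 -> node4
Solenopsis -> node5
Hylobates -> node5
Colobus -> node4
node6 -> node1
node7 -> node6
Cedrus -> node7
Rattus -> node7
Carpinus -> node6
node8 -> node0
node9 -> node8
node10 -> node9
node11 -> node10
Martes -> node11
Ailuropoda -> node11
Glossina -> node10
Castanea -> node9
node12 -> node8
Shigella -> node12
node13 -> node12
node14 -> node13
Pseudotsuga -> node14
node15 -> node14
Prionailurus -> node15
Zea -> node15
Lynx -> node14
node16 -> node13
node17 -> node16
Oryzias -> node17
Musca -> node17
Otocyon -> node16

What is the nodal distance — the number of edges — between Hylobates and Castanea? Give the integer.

9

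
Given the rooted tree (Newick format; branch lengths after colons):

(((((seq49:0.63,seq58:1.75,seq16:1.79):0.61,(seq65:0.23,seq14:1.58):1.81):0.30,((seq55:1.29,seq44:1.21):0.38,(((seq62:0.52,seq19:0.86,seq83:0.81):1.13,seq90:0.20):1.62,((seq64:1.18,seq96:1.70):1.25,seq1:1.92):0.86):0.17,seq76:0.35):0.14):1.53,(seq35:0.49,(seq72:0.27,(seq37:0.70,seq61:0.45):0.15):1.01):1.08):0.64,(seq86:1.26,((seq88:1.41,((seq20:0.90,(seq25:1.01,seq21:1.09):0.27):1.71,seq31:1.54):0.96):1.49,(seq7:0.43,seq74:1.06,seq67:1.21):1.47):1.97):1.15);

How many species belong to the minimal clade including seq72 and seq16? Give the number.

19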